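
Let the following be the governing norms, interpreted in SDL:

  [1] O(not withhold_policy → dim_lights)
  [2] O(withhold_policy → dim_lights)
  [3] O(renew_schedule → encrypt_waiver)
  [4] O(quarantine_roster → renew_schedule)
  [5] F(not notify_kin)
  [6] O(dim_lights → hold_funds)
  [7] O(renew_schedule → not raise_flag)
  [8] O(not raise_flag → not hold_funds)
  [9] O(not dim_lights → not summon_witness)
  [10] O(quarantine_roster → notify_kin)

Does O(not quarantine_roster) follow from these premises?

Yes

By case analysis on not withhold_policy: premise 1 gives O(not withhold_policy → dim_lights) and premise 2 gives O(withhold_policy → dim_lights), so O(dim_lights) either way.
Applying K to premise 6 (O(dim_lights → hold_funds)) and O(dim_lights) yields O(hold_funds).
Premise 8, O(not raise_flag → not hold_funds), contraposes to O(hold_funds → raise_flag); with O(hold_funds) we get O(raise_flag).
Premise 7 is O(renew_schedule → not raise_flag); contrapositively O(raise_flag → not renew_schedule). Since O(raise_flag) holds, K gives O(not renew_schedule).
Premise 4, O(quarantine_roster → renew_schedule), contraposes to O(not renew_schedule → not quarantine_roster); with O(not renew_schedule) we get O(not quarantine_roster).
Premises 3, 5, 9, 10 do not contribute to this derivation.
So O(not quarantine_roster) follows.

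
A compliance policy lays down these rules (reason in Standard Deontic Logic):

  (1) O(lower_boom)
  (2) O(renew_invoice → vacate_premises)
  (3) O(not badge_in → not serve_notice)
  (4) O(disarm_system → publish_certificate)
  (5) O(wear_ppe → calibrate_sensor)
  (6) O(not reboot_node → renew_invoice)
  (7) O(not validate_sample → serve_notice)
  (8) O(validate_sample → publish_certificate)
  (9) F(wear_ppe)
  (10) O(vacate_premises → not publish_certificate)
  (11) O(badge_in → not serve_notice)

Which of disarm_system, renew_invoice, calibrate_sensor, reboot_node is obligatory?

Premises 3 and 11 are O(not badge_in → not serve_notice) and O(badge_in → not serve_notice); every ideal world satisfies not badge_in or badge_in, so in either case not serve_notice holds — hence O(not serve_notice).
Premise 7 is O(not validate_sample → serve_notice); contrapositively O(not serve_notice → validate_sample). Since O(not serve_notice) holds, K gives O(validate_sample).
Applying K to premise 8 (O(validate_sample → publish_certificate)) and O(validate_sample) yields O(publish_certificate).
Premise 10, O(vacate_premises → not publish_certificate), contraposes to O(publish_certificate → not vacate_premises); with O(publish_certificate) we get O(not vacate_premises).
Premise 2, O(renew_invoice → vacate_premises), contraposes to O(not vacate_premises → not renew_invoice); with O(not vacate_premises) we get O(not renew_invoice).
The contrapositive of premise 6 (O(not reboot_node → renew_invoice)) is O(not renew_invoice → reboot_node), and O(not renew_invoice) is already established, so O(reboot_node).
So O(reboot_node) holds — reboot_node is obligatory. None of the other listed options is made obligatory by any chain of premises.

reboot_node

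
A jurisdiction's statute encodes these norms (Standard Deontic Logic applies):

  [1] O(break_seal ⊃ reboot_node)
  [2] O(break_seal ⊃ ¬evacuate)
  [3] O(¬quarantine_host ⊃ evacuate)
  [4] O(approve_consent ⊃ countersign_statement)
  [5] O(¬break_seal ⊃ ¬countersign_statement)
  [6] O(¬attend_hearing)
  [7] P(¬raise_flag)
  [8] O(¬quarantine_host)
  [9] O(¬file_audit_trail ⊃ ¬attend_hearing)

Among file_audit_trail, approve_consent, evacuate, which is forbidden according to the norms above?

approve_consent

Premise 8 states O(¬quarantine_host) outright.
Applying K to premise 3 (O(¬quarantine_host ⊃ evacuate)) and O(¬quarantine_host) yields O(evacuate).
The contrapositive of premise 2 (O(break_seal ⊃ ¬evacuate)) is O(evacuate ⊃ ¬break_seal), and O(evacuate) is already established, so O(¬break_seal).
With premise 5, O(¬break_seal ⊃ ¬countersign_statement), the K-axiom yields O(¬countersign_statement).
Premise 4 is O(approve_consent ⊃ countersign_statement); contrapositively O(¬countersign_statement ⊃ ¬approve_consent). Since O(¬countersign_statement) holds, K gives O(¬approve_consent).
So O(¬approve_consent) holds, i.e. approve_consent is forbidden. None of the other listed options is forbidden under the premises.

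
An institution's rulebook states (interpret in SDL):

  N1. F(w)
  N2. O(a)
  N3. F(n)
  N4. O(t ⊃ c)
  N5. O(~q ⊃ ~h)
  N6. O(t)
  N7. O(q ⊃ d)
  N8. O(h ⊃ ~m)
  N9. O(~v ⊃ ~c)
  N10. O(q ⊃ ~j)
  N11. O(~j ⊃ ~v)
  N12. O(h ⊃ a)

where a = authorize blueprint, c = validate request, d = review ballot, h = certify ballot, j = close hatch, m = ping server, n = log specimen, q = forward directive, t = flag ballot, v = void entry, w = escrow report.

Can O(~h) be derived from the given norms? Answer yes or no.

From premise 6 we have O(t).
From O(t) and premise 4, O(t ⊃ c), we obtain O(c).
The contrapositive of premise 9 (O(~v ⊃ ~c)) is O(c ⊃ v), and O(c) is already established, so O(v).
Premise 11, O(~j ⊃ ~v), contraposes to O(v ⊃ j); with O(v) we get O(j).
Premise 10 is O(q ⊃ ~j); contrapositively O(j ⊃ ~q). Since O(j) holds, K gives O(~q).
From O(~q) and premise 5, O(~q ⊃ ~h), we obtain O(~h).
Premises 1, 2, 3, 7, 8, 12 do not contribute to this derivation.
So O(~h) follows.

Yes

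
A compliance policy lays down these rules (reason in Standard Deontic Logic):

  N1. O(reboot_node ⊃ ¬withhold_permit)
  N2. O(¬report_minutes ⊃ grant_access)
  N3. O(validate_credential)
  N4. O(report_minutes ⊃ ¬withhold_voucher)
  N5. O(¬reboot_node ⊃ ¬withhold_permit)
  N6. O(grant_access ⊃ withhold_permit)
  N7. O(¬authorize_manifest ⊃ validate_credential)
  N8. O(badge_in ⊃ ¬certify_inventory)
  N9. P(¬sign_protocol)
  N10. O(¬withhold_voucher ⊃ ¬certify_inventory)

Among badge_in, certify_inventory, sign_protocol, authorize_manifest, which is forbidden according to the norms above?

Premises 1 and 5 cover both cases: O(reboot_node ⊃ ¬withhold_permit) and O(¬reboot_node ⊃ ¬withhold_permit). Since reboot_node ∨ ¬reboot_node is a tautology, O(¬withhold_permit) follows.
The contrapositive of premise 6 (O(grant_access ⊃ withhold_permit)) is O(¬withhold_permit ⊃ ¬grant_access), and O(¬withhold_permit) is already established, so O(¬grant_access).
The contrapositive of premise 2 (O(¬report_minutes ⊃ grant_access)) is O(¬grant_access ⊃ report_minutes), and O(¬grant_access) is already established, so O(report_minutes).
With premise 4, O(report_minutes ⊃ ¬withhold_voucher), the K-axiom yields O(¬withhold_voucher).
With premise 10, O(¬withhold_voucher ⊃ ¬certify_inventory), the K-axiom yields O(¬certify_inventory).
So O(¬certify_inventory) holds, i.e. certify_inventory is forbidden. None of the other listed options is forbidden under the premises.

certify_inventory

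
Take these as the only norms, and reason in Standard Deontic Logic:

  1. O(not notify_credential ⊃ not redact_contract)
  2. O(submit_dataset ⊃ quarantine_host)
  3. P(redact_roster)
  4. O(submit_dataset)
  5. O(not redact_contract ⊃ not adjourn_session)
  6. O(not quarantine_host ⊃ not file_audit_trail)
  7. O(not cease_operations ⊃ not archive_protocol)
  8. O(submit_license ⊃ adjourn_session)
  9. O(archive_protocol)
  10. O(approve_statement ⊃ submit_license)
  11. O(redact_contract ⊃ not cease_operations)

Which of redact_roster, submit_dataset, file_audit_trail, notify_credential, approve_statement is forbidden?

Premise 9 gives O(archive_protocol).
The contrapositive of premise 7 (O(not cease_operations ⊃ not archive_protocol)) is O(archive_protocol ⊃ cease_operations), and O(archive_protocol) is already established, so O(cease_operations).
Premise 11, O(redact_contract ⊃ not cease_operations), contraposes to O(cease_operations ⊃ not redact_contract); with O(cease_operations) we get O(not redact_contract).
Applying K to premise 5 (O(not redact_contract ⊃ not adjourn_session)) and O(not redact_contract) yields O(not adjourn_session).
Premise 8 is O(submit_license ⊃ adjourn_session); contrapositively O(not adjourn_session ⊃ not submit_license). Since O(not adjourn_session) holds, K gives O(not submit_license).
The contrapositive of premise 10 (O(approve_statement ⊃ submit_license)) is O(not submit_license ⊃ not approve_statement), and O(not submit_license) is already established, so O(not approve_statement).
So O(not approve_statement) holds, i.e. approve_statement is forbidden. None of the other listed options is forbidden under the premises.

approve_statement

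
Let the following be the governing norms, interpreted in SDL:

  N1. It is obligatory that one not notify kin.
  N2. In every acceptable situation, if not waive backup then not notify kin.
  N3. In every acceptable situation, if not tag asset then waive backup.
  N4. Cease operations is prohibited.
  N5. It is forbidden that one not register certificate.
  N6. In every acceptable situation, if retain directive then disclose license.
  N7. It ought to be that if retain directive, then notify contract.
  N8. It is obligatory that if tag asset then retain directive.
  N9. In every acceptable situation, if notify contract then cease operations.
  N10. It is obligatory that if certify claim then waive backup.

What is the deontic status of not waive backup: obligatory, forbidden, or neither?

Premise 4 is F(cease_operations), i.e. O(¬cease_operations).
The contrapositive of premise 9 (O(notify_contract → cease_operations)) is O(¬cease_operations → ¬notify_contract), and O(¬cease_operations) is already established, so O(¬notify_contract).
Premise 7, O(retain_directive → notify_contract), contraposes to O(¬notify_contract → ¬retain_directive); with O(¬notify_contract) we get O(¬retain_directive).
Premise 8 is O(tag_asset → retain_directive); contrapositively O(¬retain_directive → ¬tag_asset). Since O(¬retain_directive) holds, K gives O(¬tag_asset).
From O(¬tag_asset) and premise 3, O(¬tag_asset → waive_backup), we obtain O(waive_backup).
Premises 1, 2, 5, 6, 10 do not contribute to this derivation.
Thus O(waive_backup), which is F(¬waive_backup): ¬waive_backup is forbidden.

Forbidden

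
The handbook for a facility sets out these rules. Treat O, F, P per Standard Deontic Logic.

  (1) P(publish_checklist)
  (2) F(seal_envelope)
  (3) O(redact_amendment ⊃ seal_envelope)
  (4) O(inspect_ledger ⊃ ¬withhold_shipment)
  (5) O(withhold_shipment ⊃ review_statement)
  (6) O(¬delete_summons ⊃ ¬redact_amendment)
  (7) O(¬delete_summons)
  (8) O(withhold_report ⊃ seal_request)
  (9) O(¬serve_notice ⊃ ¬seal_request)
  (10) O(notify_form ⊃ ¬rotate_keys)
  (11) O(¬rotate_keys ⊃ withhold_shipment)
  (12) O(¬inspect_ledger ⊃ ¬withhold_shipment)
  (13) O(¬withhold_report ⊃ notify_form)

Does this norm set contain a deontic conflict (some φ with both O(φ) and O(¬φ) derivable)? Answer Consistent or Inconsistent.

Consistent

Premise 3 is O(redact_amendment ⊃ seal_envelope), but O(redact_amendment) is not derivable from the premises, so it does not yield O(seal_envelope).
So O(seal_envelope) is not derivable, and the apparent clash with O(¬seal_envelope) does not arise.
A world satisfying every obligation exists (e.g. delete_summons=false, inspect_ledger=false, notify_form=false, publish_checklist=false, redact_amendment=false, review_statement=false, rotate_keys=true, seal_envelope=false, seal_request=true, serve_notice=true, withhold_report=true, withhold_shipment=false); no atom is both obligatory and forbidden, so the set is consistent.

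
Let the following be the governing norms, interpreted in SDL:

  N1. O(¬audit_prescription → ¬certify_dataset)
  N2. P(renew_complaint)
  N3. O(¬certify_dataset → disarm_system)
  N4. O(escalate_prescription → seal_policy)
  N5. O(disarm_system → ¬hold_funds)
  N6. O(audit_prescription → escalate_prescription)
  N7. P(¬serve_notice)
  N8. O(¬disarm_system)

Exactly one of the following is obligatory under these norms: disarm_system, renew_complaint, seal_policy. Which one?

From premise 8 we have O(¬disarm_system).
The contrapositive of premise 3 (O(¬certify_dataset → disarm_system)) is O(¬disarm_system → certify_dataset), and O(¬disarm_system) is already established, so O(certify_dataset).
The contrapositive of premise 1 (O(¬audit_prescription → ¬certify_dataset)) is O(certify_dataset → audit_prescription), and O(certify_dataset) is already established, so O(audit_prescription).
From O(audit_prescription) and premise 6, O(audit_prescription → escalate_prescription), we obtain O(escalate_prescription).
Premise 4 is O(escalate_prescription → seal_policy); since O(escalate_prescription), deontic closure gives O(seal_policy).
So O(seal_policy) holds — seal_policy is obligatory. None of the other listed options is made obligatory by any chain of premises.

seal_policy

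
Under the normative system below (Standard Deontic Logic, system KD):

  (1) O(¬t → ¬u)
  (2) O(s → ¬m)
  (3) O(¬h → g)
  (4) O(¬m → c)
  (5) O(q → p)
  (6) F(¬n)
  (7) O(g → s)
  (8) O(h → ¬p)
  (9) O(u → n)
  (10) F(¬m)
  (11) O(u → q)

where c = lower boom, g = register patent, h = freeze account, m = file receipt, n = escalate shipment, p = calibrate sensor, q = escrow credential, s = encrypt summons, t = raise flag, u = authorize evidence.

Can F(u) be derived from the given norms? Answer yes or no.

Yes

Premise 10, F(¬m), is equivalent to O(m).
Premise 2 is O(s → ¬m); contrapositively O(m → ¬s). Since O(m) holds, K gives O(¬s).
Premise 7 is O(g → s); contrapositively O(¬s → ¬g). Since O(¬s) holds, K gives O(¬g).
Premise 3, O(¬h → g), contraposes to O(¬g → h); with O(¬g) we get O(h).
With premise 8, O(h → ¬p), the K-axiom yields O(¬p).
Premise 5, O(q → p), contraposes to O(¬p → ¬q); with O(¬p) we get O(¬q).
The contrapositive of premise 11 (O(u → q)) is O(¬q → ¬u), and O(¬q) is already established, so O(¬u).
Premises 1, 4, 6, 9 do not contribute to this derivation.
So O(¬u) holds, i.e. F(u). The claim follows.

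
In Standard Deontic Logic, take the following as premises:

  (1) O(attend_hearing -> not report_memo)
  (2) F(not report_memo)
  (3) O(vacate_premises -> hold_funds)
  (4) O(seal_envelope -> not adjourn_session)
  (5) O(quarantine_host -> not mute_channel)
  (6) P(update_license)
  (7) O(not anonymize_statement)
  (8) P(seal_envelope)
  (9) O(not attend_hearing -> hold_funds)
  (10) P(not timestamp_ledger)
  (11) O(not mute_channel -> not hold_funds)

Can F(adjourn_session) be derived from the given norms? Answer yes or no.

No

Premise 4 is O(seal_envelope -> not adjourn_session), but O(seal_envelope) is not derivable from the premises (the permission P(seal_envelope) asserts only not O(not seal_envelope), not O(seal_envelope)), so it does not yield O(not adjourn_session).
No other premise forces O(not adjourn_session). An ideal world satisfying every premise can still have adjourn_session true, so F(adjourn_session) is not derivable.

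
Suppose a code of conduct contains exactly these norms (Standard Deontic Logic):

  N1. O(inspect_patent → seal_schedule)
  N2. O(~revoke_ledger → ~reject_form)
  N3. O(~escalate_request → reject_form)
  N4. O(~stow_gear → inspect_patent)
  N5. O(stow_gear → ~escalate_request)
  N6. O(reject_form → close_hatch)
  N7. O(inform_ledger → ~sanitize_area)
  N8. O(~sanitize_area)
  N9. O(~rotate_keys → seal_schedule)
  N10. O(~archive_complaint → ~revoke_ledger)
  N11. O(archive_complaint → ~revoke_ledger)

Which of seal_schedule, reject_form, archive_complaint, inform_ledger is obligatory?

By case analysis on ~archive_complaint: premise 10 gives O(~archive_complaint → ~revoke_ledger) and premise 11 gives O(archive_complaint → ~revoke_ledger), so O(~revoke_ledger) either way.
With premise 2, O(~revoke_ledger → ~reject_form), the K-axiom yields O(~reject_form).
Premise 3 is O(~escalate_request → reject_form); contrapositively O(~reject_form → escalate_request). Since O(~reject_form) holds, K gives O(escalate_request).
Premise 5, O(stow_gear → ~escalate_request), contraposes to O(escalate_request → ~stow_gear); with O(escalate_request) we get O(~stow_gear).
From O(~stow_gear) and premise 4, O(~stow_gear → inspect_patent), we obtain O(inspect_patent).
From O(inspect_patent) and premise 1, O(inspect_patent → seal_schedule), we obtain O(seal_schedule).
So O(seal_schedule) holds — seal_schedule is obligatory. None of the other listed options is made obligatory by any chain of premises.

seal_schedule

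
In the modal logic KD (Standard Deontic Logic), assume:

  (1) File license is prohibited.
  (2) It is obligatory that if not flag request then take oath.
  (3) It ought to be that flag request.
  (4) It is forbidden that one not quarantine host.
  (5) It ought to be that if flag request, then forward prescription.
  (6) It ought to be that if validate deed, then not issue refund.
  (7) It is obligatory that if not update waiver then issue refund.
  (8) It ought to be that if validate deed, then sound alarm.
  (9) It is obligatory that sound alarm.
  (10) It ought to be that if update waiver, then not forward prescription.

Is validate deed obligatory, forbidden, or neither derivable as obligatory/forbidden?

Forbidden

Premise 3 gives O(flag_request).
Applying K to premise 5 (O(flag_request → forward_prescription)) and O(flag_request) yields O(forward_prescription).
Premise 10, O(update_waiver → ¬forward_prescription), contraposes to O(forward_prescription → ¬update_waiver); with O(forward_prescription) we get O(¬update_waiver).
With premise 7, O(¬update_waiver → issue_refund), the K-axiom yields O(issue_refund).
Premise 6 is O(validate_deed → ¬issue_refund); contrapositively O(issue_refund → ¬validate_deed). Since O(issue_refund) holds, K gives O(¬validate_deed).
Premises 1, 2, 4, 8, 9 do not contribute to this derivation.
Thus O(¬validate_deed), which is F(validate_deed): validate_deed is forbidden.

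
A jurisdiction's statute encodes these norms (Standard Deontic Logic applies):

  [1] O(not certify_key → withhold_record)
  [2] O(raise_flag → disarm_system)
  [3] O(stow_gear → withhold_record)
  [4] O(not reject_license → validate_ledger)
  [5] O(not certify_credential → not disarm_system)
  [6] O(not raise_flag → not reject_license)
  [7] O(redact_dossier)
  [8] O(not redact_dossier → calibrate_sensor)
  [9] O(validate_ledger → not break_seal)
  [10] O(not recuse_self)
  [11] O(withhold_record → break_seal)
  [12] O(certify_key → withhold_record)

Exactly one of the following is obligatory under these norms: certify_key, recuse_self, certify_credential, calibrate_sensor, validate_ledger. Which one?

Premises 12 and 1 are O(certify_key → withhold_record) and O(not certify_key → withhold_record); every ideal world satisfies certify_key or not certify_key, so in either case withhold_record holds — hence O(withhold_record).
Premise 11 is O(withhold_record → break_seal); since O(withhold_record), deontic closure gives O(break_seal).
Premise 9, O(validate_ledger → not break_seal), contraposes to O(break_seal → not validate_ledger); with O(break_seal) we get O(not validate_ledger).
Premise 4 is O(not reject_license → validate_ledger); contrapositively O(not validate_ledger → reject_license). Since O(not validate_ledger) holds, K gives O(reject_license).
The contrapositive of premise 6 (O(not raise_flag → not reject_license)) is O(reject_license → raise_flag), and O(reject_license) is already established, so O(raise_flag).
Applying K to premise 2 (O(raise_flag → disarm_system)) and O(raise_flag) yields O(disarm_system).
The contrapositive of premise 5 (O(not certify_credential → not disarm_system)) is O(disarm_system → certify_credential), and O(disarm_system) is already established, so O(certify_credential).
So O(certify_credential) holds — certify_credential is obligatory. None of the other listed options is made obligatory by any chain of premises.

certify_credential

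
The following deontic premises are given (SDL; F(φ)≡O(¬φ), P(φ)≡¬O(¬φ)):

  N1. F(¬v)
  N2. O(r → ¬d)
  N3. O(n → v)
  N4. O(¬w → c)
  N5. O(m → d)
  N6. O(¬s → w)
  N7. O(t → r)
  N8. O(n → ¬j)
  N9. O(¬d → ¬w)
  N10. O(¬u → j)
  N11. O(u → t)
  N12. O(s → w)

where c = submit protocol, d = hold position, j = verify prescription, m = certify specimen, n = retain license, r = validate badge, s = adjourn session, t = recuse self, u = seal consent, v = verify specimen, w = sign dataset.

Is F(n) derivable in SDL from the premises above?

Premises 6 and 12 cover both cases: O(¬s → w) and O(s → w). Since ¬s ∨ s is a tautology, O(w) follows.
Premise 9 is O(¬d → ¬w); contrapositively O(w → d). Since O(w) holds, K gives O(d).
Premise 2 is O(r → ¬d); contrapositively O(d → ¬r). Since O(d) holds, K gives O(¬r).
The contrapositive of premise 7 (O(t → r)) is O(¬r → ¬t), and O(¬r) is already established, so O(¬t).
The contrapositive of premise 11 (O(u → t)) is O(¬t → ¬u), and O(¬t) is already established, so O(¬u).
With premise 10, O(¬u → j), the K-axiom yields O(j).
Premise 8 is O(n → ¬j); contrapositively O(j → ¬n). Since O(j) holds, K gives O(¬n).
Premises 1, 3, 4, 5 do not contribute to this derivation.
So O(¬n) holds, i.e. F(n). The claim follows.

Yes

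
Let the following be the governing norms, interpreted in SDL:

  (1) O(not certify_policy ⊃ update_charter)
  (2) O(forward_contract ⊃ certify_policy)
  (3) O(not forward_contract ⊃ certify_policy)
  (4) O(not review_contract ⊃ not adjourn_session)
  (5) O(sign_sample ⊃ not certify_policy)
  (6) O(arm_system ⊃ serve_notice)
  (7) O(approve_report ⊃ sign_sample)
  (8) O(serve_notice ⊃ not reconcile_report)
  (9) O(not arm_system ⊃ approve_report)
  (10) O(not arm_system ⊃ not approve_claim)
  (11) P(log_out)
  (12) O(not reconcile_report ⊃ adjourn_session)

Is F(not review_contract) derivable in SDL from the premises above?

Premises 2 and 3 cover both cases: O(forward_contract ⊃ certify_policy) and O(not forward_contract ⊃ certify_policy). Since forward_contract ∨ not forward_contract is a tautology, O(certify_policy) follows.
Premise 5, O(sign_sample ⊃ not certify_policy), contraposes to O(certify_policy ⊃ not sign_sample); with O(certify_policy) we get O(not sign_sample).
Premise 7, O(approve_report ⊃ sign_sample), contraposes to O(not sign_sample ⊃ not approve_report); with O(not sign_sample) we get O(not approve_report).
The contrapositive of premise 9 (O(not arm_system ⊃ approve_report)) is O(not approve_report ⊃ arm_system), and O(not approve_report) is already established, so O(arm_system).
With premise 6, O(arm_system ⊃ serve_notice), the K-axiom yields O(serve_notice).
With premise 8, O(serve_notice ⊃ not reconcile_report), the K-axiom yields O(not reconcile_report).
Applying K to premise 12 (O(not reconcile_report ⊃ adjourn_session)) and O(not reconcile_report) yields O(adjourn_session).
The contrapositive of premise 4 (O(not review_contract ⊃ not adjourn_session)) is O(adjourn_session ⊃ review_contract), and O(adjourn_session) is already established, so O(review_contract).
Premises 1, 10, 11 do not contribute to this derivation.
So O(review_contract) holds, i.e. F(not review_contract). The claim follows.

Yes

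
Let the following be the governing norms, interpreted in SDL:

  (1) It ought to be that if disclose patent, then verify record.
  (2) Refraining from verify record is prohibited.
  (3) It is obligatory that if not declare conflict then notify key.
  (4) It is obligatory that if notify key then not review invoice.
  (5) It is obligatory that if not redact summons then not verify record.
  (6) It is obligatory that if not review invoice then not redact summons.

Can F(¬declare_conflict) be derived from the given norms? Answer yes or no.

Premise 2 is F(¬verify_record), i.e. O(verify_record).
Premise 5, O(¬redact_summons → ¬verify_record), contraposes to O(verify_record → redact_summons); with O(verify_record) we get O(redact_summons).
The contrapositive of premise 6 (O(¬review_invoice → ¬redact_summons)) is O(redact_summons → review_invoice), and O(redact_summons) is already established, so O(review_invoice).
Premise 4, O(notify_key → ¬review_invoice), contraposes to O(review_invoice → ¬notify_key); with O(review_invoice) we get O(¬notify_key).
The contrapositive of premise 3 (O(¬declare_conflict → notify_key)) is O(¬notify_key → declare_conflict), and O(¬notify_key) is already established, so O(declare_conflict).
Premise 1 does not contribute to this derivation.
So O(declare_conflict) holds, i.e. F(¬declare_conflict). The claim follows.

Yes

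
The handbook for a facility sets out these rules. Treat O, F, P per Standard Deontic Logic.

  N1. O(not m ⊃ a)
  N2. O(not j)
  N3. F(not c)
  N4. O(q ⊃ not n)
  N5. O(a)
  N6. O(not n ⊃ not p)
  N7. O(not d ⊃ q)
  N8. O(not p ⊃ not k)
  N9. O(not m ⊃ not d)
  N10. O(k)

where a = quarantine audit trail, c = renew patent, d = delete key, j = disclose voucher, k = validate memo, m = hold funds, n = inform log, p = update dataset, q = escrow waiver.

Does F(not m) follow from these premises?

Premise 10 gives O(k).
The contrapositive of premise 8 (O(not p ⊃ not k)) is O(k ⊃ p), and O(k) is already established, so O(p).
The contrapositive of premise 6 (O(not n ⊃ not p)) is O(p ⊃ n), and O(p) is already established, so O(n).
The contrapositive of premise 4 (O(q ⊃ not n)) is O(n ⊃ not q), and O(n) is already established, so O(not q).
Premise 7 is O(not d ⊃ q); contrapositively O(not q ⊃ d). Since O(not q) holds, K gives O(d).
Premise 9 is O(not m ⊃ not d); contrapositively O(d ⊃ m). Since O(d) holds, K gives O(m).
Premises 1, 2, 3, 5 do not contribute to this derivation.
So O(m) holds, i.e. F(not m). The claim follows.

Yes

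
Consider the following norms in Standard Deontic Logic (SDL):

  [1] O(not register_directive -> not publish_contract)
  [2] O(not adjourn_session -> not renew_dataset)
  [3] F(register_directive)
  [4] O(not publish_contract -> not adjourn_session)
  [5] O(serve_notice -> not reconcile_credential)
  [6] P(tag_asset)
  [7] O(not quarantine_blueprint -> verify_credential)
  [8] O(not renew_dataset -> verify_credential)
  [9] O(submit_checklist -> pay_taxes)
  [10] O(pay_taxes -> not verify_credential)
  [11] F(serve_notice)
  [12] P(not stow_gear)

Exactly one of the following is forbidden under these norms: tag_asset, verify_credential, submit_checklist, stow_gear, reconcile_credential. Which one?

submit_checklist

Premise 3, F(register_directive), is equivalent to O(not register_directive).
With premise 1, O(not register_directive -> not publish_contract), the K-axiom yields O(not publish_contract).
Premise 4 is O(not publish_contract -> not adjourn_session); since O(not publish_contract), deontic closure gives O(not adjourn_session).
With premise 2, O(not adjourn_session -> not renew_dataset), the K-axiom yields O(not renew_dataset).
Premise 8 is O(not renew_dataset -> verify_credential); since O(not renew_dataset), deontic closure gives O(verify_credential).
Premise 10 is O(pay_taxes -> not verify_credential); contrapositively O(verify_credential -> not pay_taxes). Since O(verify_credential) holds, K gives O(not pay_taxes).
The contrapositive of premise 9 (O(submit_checklist -> pay_taxes)) is O(not pay_taxes -> not submit_checklist), and O(not pay_taxes) is already established, so O(not submit_checklist).
So O(not submit_checklist) holds, i.e. submit_checklist is forbidden. None of the other listed options is forbidden under the premises.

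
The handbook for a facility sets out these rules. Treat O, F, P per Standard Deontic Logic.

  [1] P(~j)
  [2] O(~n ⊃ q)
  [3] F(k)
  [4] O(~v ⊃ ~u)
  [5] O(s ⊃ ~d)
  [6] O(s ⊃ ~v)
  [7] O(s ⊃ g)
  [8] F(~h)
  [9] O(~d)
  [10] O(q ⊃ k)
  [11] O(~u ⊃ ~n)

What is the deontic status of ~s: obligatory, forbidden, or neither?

Premise 3, F(k), is equivalent to O(~k).
Premise 10 is O(q ⊃ k); contrapositively O(~k ⊃ ~q). Since O(~k) holds, K gives O(~q).
Premise 2, O(~n ⊃ q), contraposes to O(~q ⊃ n); with O(~q) we get O(n).
Premise 11 is O(~u ⊃ ~n); contrapositively O(n ⊃ u). Since O(n) holds, K gives O(u).
The contrapositive of premise 4 (O(~v ⊃ ~u)) is O(u ⊃ v), and O(u) is already established, so O(v).
Premise 6 is O(s ⊃ ~v); contrapositively O(v ⊃ ~s). Since O(v) holds, K gives O(~s).
Premises 1, 5, 7, 8, 9 do not contribute to this derivation.
Hence ~s is obligatory.

Obligatory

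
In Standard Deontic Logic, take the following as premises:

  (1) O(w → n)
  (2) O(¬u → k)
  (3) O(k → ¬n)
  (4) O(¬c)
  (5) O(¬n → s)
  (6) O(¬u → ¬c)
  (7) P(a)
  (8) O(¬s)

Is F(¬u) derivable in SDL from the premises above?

Yes

From premise 8 we have O(¬s).
Premise 5 is O(¬n → s); contrapositively O(¬s → n). Since O(¬s) holds, K gives O(n).
Premise 3, O(k → ¬n), contraposes to O(n → ¬k); with O(n) we get O(¬k).
Premise 2, O(¬u → k), contraposes to O(¬k → u); with O(¬k) we get O(u).
Premises 1, 4, 6, 7 do not contribute to this derivation.
So O(u) holds, i.e. F(¬u). The claim follows.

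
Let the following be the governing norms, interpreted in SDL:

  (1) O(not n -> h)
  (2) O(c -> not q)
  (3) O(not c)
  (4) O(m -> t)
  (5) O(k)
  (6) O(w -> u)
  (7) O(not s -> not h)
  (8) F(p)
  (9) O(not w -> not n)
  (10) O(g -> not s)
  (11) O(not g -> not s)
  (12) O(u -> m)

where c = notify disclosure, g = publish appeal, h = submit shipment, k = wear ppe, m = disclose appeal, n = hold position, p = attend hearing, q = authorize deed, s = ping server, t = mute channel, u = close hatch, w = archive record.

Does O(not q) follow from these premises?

No

Premise 2 is O(c -> not q), but O(c) is not derivable from the premises, so it does not yield O(not q).
No other premise forces O(not q). An ideal world satisfying every premise can still have not q false, so O(not q) is not derivable.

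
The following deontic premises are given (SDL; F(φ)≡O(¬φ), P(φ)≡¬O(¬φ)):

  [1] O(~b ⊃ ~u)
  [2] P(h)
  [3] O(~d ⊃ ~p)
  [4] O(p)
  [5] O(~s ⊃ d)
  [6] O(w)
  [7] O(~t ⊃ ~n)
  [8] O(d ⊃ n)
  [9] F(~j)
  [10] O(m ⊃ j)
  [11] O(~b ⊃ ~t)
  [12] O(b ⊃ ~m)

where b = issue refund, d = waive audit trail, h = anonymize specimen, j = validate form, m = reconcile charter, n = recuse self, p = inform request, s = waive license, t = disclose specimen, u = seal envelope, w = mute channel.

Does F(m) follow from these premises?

Premise 4 states O(p) outright.
Premise 3, O(~d ⊃ ~p), contraposes to O(p ⊃ d); with O(p) we get O(d).
From O(d) and premise 8, O(d ⊃ n), we obtain O(n).
Premise 7 is O(~t ⊃ ~n); contrapositively O(n ⊃ t). Since O(n) holds, K gives O(t).
The contrapositive of premise 11 (O(~b ⊃ ~t)) is O(t ⊃ b), and O(t) is already established, so O(b).
Premise 12 is O(b ⊃ ~m); since O(b), deontic closure gives O(~m).
Premises 1, 2, 5, 6, 9, 10 do not contribute to this derivation.
So O(~m) holds, i.e. F(m). The claim follows.

Yes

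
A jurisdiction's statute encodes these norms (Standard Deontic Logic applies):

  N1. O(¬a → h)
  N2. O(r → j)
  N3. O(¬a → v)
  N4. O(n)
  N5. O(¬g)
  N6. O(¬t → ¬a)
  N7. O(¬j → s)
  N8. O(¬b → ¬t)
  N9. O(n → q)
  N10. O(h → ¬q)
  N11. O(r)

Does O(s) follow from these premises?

No

Premise 7 is O(¬j → s), but O(¬j) is not derivable from the premises, so it does not yield O(s).
No other premise forces O(s). An ideal world satisfying every premise can still have s false, so O(s) is not derivable.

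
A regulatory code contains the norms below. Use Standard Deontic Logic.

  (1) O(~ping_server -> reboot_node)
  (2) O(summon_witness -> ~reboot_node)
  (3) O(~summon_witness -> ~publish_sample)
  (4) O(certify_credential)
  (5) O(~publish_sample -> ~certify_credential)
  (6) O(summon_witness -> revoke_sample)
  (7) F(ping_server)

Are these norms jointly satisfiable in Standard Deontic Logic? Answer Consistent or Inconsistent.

Inconsistent

F(ping_server) at premise 7 means O(~ping_server).
Premise 1 is O(~ping_server -> reboot_node); since O(~ping_server), deontic closure gives O(reboot_node).
Premise 2 is O(summon_witness -> ~reboot_node); contrapositively O(reboot_node -> ~summon_witness). Since O(reboot_node) holds, K gives O(~summon_witness).
Premise 3 is O(~summon_witness -> ~publish_sample); since O(~summon_witness), deontic closure gives O(~publish_sample).
With premise 5, O(~publish_sample -> ~certify_credential), the K-axiom yields O(~certify_credential).
Yet premise 4 states O(certify_credential).
We now have both O(~certify_credential) and O(certify_credential) — certify_credential is simultaneously obligatory and forbidden, violating the D-axiom.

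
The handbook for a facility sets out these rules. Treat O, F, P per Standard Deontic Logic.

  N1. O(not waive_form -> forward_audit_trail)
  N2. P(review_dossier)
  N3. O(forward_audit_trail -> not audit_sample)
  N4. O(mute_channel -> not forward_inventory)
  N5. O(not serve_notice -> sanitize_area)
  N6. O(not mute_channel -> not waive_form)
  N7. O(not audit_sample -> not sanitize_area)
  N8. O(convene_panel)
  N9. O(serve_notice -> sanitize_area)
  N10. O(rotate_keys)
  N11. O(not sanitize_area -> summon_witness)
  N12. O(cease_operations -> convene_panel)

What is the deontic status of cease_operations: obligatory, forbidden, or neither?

Neither

Premise 12 is O(cease_operations -> convene_panel); even if O(convene_panel) held, inferring O(cease_operations) would be affirming the consequent — invalid.
No premise or chain of K-axiom applications forces O(cease_operations), and none forces O(not cease_operations). So cease_operations is neither obligatory nor forbidden under these norms.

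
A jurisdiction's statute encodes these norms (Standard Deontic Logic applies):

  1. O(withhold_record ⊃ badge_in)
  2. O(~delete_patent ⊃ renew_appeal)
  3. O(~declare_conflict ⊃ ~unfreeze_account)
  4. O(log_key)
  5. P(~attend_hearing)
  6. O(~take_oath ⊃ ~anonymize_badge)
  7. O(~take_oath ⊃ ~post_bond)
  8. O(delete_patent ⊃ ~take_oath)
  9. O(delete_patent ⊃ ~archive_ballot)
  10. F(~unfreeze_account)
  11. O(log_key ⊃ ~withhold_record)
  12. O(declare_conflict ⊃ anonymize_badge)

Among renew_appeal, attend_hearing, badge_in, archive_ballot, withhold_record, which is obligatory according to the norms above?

renew_appeal

Premise 10, F(~unfreeze_account), is equivalent to O(unfreeze_account).
Premise 3, O(~declare_conflict ⊃ ~unfreeze_account), contraposes to O(unfreeze_account ⊃ declare_conflict); with O(unfreeze_account) we get O(declare_conflict).
Premise 12 is O(declare_conflict ⊃ anonymize_badge); since O(declare_conflict), deontic closure gives O(anonymize_badge).
Premise 6 is O(~take_oath ⊃ ~anonymize_badge); contrapositively O(anonymize_badge ⊃ take_oath). Since O(anonymize_badge) holds, K gives O(take_oath).
The contrapositive of premise 8 (O(delete_patent ⊃ ~take_oath)) is O(take_oath ⊃ ~delete_patent), and O(take_oath) is already established, so O(~delete_patent).
From O(~delete_patent) and premise 2, O(~delete_patent ⊃ renew_appeal), we obtain O(renew_appeal).
So O(renew_appeal) holds — renew_appeal is obligatory. None of the other listed options is made obligatory by any chain of premises.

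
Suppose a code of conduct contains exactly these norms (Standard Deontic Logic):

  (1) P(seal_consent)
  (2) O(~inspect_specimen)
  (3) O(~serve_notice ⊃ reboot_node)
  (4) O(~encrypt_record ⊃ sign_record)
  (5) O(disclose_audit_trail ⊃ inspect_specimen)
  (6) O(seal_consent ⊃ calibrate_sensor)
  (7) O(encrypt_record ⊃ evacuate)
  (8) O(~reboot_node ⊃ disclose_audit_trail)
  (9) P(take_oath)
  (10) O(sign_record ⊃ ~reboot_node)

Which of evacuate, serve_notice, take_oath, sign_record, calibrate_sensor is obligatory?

evacuate

From premise 2 we have O(~inspect_specimen).
Premise 5 is O(disclose_audit_trail ⊃ inspect_specimen); contrapositively O(~inspect_specimen ⊃ ~disclose_audit_trail). Since O(~inspect_specimen) holds, K gives O(~disclose_audit_trail).
Premise 8 is O(~reboot_node ⊃ disclose_audit_trail); contrapositively O(~disclose_audit_trail ⊃ reboot_node). Since O(~disclose_audit_trail) holds, K gives O(reboot_node).
Premise 10 is O(sign_record ⊃ ~reboot_node); contrapositively O(reboot_node ⊃ ~sign_record). Since O(reboot_node) holds, K gives O(~sign_record).
Premise 4, O(~encrypt_record ⊃ sign_record), contraposes to O(~sign_record ⊃ encrypt_record); with O(~sign_record) we get O(encrypt_record).
With premise 7, O(encrypt_record ⊃ evacuate), the K-axiom yields O(evacuate).
So O(evacuate) holds — evacuate is obligatory. None of the other listed options is made obligatory by any chain of premises.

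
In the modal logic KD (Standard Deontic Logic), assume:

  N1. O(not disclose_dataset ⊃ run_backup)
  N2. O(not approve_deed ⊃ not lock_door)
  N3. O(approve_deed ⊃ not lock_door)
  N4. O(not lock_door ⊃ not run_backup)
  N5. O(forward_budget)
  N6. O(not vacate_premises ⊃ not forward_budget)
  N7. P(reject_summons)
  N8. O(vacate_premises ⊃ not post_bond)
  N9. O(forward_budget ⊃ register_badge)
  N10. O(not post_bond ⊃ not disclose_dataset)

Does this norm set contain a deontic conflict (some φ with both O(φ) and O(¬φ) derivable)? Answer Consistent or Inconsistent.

Inconsistent

Premises 3 and 2 cover both cases: O(approve_deed ⊃ not lock_door) and O(not approve_deed ⊃ not lock_door). Since approve_deed ∨ not approve_deed is a tautology, O(not lock_door) follows.
From O(not lock_door) and premise 4, O(not lock_door ⊃ not run_backup), we obtain O(not run_backup).
Premise 1, O(not disclose_dataset ⊃ run_backup), contraposes to O(not run_backup ⊃ disclose_dataset); with O(not run_backup) we get O(disclose_dataset).
Premise 10 is O(not post_bond ⊃ not disclose_dataset); contrapositively O(disclose_dataset ⊃ post_bond). Since O(disclose_dataset) holds, K gives O(post_bond).
The contrapositive of premise 8 (O(vacate_premises ⊃ not post_bond)) is O(post_bond ⊃ not vacate_premises), and O(post_bond) is already established, so O(not vacate_premises).
Premise 6 is O(not vacate_premises ⊃ not forward_budget); since O(not vacate_premises), deontic closure gives O(not forward_budget).
However, premise 5 gives O(forward_budget).
We now have both O(not forward_budget) and O(forward_budget) — forward_budget is simultaneously obligatory and forbidden, violating the D-axiom.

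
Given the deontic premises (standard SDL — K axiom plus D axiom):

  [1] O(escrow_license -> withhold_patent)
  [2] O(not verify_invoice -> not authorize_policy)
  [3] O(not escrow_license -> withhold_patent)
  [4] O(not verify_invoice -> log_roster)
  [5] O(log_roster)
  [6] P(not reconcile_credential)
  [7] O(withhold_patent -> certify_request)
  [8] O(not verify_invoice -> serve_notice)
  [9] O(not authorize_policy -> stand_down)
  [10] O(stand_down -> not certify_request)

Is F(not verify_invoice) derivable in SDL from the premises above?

By case analysis on not escrow_license: premise 3 gives O(not escrow_license -> withhold_patent) and premise 1 gives O(escrow_license -> withhold_patent), so O(withhold_patent) either way.
With premise 7, O(withhold_patent -> certify_request), the K-axiom yields O(certify_request).
Premise 10 is O(stand_down -> not certify_request); contrapositively O(certify_request -> not stand_down). Since O(certify_request) holds, K gives O(not stand_down).
Premise 9, O(not authorize_policy -> stand_down), contraposes to O(not stand_down -> authorize_policy); with O(not stand_down) we get O(authorize_policy).
Premise 2, O(not verify_invoice -> not authorize_policy), contraposes to O(authorize_policy -> verify_invoice); with O(authorize_policy) we get O(verify_invoice).
Premises 4, 5, 6, 8 do not contribute to this derivation.
So O(verify_invoice) holds, i.e. F(not verify_invoice). The claim follows.

Yes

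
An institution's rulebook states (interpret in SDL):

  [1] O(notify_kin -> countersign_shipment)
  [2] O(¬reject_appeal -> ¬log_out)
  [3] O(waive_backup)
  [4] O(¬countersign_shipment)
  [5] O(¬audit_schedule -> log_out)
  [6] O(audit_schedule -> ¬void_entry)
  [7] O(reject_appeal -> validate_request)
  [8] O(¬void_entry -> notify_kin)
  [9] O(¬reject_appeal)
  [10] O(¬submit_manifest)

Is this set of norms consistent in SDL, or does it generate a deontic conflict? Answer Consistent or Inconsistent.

Inconsistent

Premise 9 gives O(¬reject_appeal).
From O(¬reject_appeal) and premise 2, O(¬reject_appeal -> ¬log_out), we obtain O(¬log_out).
The contrapositive of premise 5 (O(¬audit_schedule -> log_out)) is O(¬log_out -> audit_schedule), and O(¬log_out) is already established, so O(audit_schedule).
Applying K to premise 6 (O(audit_schedule -> ¬void_entry)) and O(audit_schedule) yields O(¬void_entry).
Premise 8 is O(¬void_entry -> notify_kin); since O(¬void_entry), deontic closure gives O(notify_kin).
With premise 1, O(notify_kin -> countersign_shipment), the K-axiom yields O(countersign_shipment).
Yet premise 4 states O(¬countersign_shipment).
We now have both O(countersign_shipment) and O(¬countersign_shipment) — countersign_shipment is simultaneously obligatory and forbidden, violating the D-axiom.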